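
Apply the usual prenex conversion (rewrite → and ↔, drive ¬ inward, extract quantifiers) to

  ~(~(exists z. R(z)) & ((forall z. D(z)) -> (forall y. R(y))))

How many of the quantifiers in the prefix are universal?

Rewrite implications/biconditionals: A → B as ¬A ∨ B.
  ~(~(exists z. R(z)) & (~(forall z. D(z)) | (forall y. R(y))))
Move each ¬ inward, flipping quantifiers it crosses:
  (exists z. R(z)) | (forall z. D(z)) & (exists y. ~R(y))
Give each quantifier a distinct variable: z↦a.
  (exists z. R(z)) | (forall a. D(a)) & (exists y. ~R(y))
Finally move all quantifiers to the prefix:
  exists z. forall a. exists y. (R(z) | D(a) & ~R(y))
The prefix is exists z forall a exists y: 1 universal, 2 existential.

1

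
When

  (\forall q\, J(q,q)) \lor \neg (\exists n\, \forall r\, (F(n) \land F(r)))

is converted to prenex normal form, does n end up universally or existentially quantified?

Move each ¬ inward, flipping quantifiers it crosses:
  (\forall q\, J(q,q)) \lor (\forall n\, \exists r\, (\neg F(n) \lor \neg F(r)))
All bound variables are already distinct, so no renaming is needed.
Pull the quantifiers to the front (each side's bound variable is not free in the other side):
  \forall q\, \forall n\, \exists r\, (J(q,q) \lor \neg F(n) \lor \neg F(r))
The quantifier \exists n sits under an odd number of negations, so it flips to \forall n.

universal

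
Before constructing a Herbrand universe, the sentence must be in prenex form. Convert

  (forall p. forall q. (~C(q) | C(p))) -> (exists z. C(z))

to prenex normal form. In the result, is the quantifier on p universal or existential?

First replace A → B with ¬A ∨ B.
  ~(forall p. forall q. (~C(q) | C(p))) | (exists z. C(z))
Drive negations inward (¬∀x A ≡ ∃x ¬A, ¬∃x A ≡ ∀x ¬A, De Morgan for ∧/∨):
  (exists p. exists q. (C(q) & ~C(p))) | (exists z. C(z))
Pull the quantifiers to the front (each side's bound variable is not free in the other side):
  exists p. exists q. exists z. (C(q) & ~C(p) | C(z))
The quantifier forall p sits under an odd number of negations (counting the antecedent side of each →), so it flips to exists p.

existential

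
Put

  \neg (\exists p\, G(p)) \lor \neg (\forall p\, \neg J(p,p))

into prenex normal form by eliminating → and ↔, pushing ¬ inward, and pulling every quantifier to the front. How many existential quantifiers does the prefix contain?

Drive negations inward (¬∀x A ≡ ∃x ¬A, ¬∃x A ≡ ∀x ¬A, De Morgan for ∧/∨):
  (\forall p\, \neg G(p)) \lor (\exists p\, J(p,p))
Rename bound variables to avoid capture: p↦z.
  (\forall p\, \neg G(p)) \lor (\exists z\, J(z,z))
Pull the quantifiers to the front (each side's bound variable is not free in the other side):
  \forall p\, \exists z\, (\neg G(p) \lor J(z,z))
The prefix is \forall p \exists z: 1 universal, 1 existential.

1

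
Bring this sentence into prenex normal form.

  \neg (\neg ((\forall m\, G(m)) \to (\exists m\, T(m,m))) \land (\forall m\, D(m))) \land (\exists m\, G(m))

Eliminate → and ↔ using ¬ and ∨.
  \neg (\neg (\neg (\forall m\, G(m)) \lor (\exists m\, T(m,m))) \land (\forall m\, D(m))) \land (\exists m\, G(m))
Drive negations inward (¬∀x A ≡ ∃x ¬A, ¬∃x A ≡ ∀x ¬A, De Morgan for ∧/∨):
  ((\exists m\, \neg G(m)) \lor (\exists m\, T(m,m)) \lor (\exists m\, \neg D(m))) \land (\exists m\, G(m))
Rename bound variables to avoid capture: m↦x1, m↦r, m↦t.
  ((\exists m\, \neg G(m)) \lor (\exists x1\, T(x1,x1)) \lor (\exists r\, \neg D(r))) \land (\exists t\, G(t))
Finally move all quantifiers to the prefix:
  \exists m\, \exists x1\, \exists r\, \exists t\, ((\neg G(m) \lor T(x1,x1) \lor \neg D(r)) \land G(t))

\exists m\, \exists x1\, \exists r\, \exists t\, ((\neg G(m) \lor T(x1,x1) \lor \neg D(r)) \land G(t))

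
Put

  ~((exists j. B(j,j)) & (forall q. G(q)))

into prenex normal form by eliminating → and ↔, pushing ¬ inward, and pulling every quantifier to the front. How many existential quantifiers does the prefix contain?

Push ¬ through the quantifiers and connectives to reach negation normal form:
  (forall j. ~B(j,j)) | (exists q. ~G(q))
Pull the quantifiers to the front (each side's bound variable is not free in the other side):
  forall j. exists q. (~B(j,j) | ~G(q))
The prefix is forall j exists q: 1 universal, 1 existential.

1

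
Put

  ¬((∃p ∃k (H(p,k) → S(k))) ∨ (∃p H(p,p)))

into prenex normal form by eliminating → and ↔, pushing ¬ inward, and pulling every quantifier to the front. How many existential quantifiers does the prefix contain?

Rewrite implications/biconditionals: A → B as ¬A ∨ B.
  ¬((∃p ∃k (¬H(p,k) ∨ S(k))) ∨ (∃p H(p,p)))
Drive negations inward (¬∀x A ≡ ∃x ¬A, ¬∃x A ≡ ∀x ¬A, De Morgan for ∧/∨):
  (∀p ∀k (H(p,k) ∧ ¬S(k))) ∧ (∀p ¬H(p,p))
Rename bound variables to avoid capture: p↦s.
  (∀p ∀k (H(p,k) ∧ ¬S(k))) ∧ (∀s ¬H(s,s))
Pull the quantifiers to the front (each side's bound variable is not free in the other side):
  ∀p ∀k ∀s (H(p,k) ∧ ¬S(k) ∧ ¬H(s,s))
The prefix is ∀p ∀k ∀s: 3 universal, 0 existential.

0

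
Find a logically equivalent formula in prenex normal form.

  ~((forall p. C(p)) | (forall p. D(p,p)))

Drive negations inward (¬∀x A ≡ ∃x ¬A, ¬∃x A ≡ ∀x ¬A, De Morgan for ∧/∨):
  (exists p. ~C(p)) & (exists p. ~D(p,p))
Rename bound variables to avoid capture: p↦a.
  (exists p. ~C(p)) & (exists a. ~D(a,a))
Finally move all quantifiers to the prefix:
  exists p. exists a. (~C(p) & ~D(a,a))

exists p. exists a. (~C(p) & ~D(a,a))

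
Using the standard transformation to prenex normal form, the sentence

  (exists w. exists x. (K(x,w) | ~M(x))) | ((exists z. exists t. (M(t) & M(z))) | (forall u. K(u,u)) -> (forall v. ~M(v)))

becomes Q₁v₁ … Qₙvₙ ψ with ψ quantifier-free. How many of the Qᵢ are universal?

Eliminate → and ↔ using ¬ and ∨.
  (exists w. exists x. (K(x,w) | ~M(x))) | ~((exists z. exists t. (M(t) & M(z))) | (forall u. K(u,u))) | (forall v. ~M(v))
Move each ¬ inward, flipping quantifiers it crosses:
  (exists w. exists x. (K(x,w) | ~M(x))) | (forall z. forall t. (~M(t) | ~M(z))) & (exists u. ~K(u,u)) | (forall v. ~M(v))
Finally move all quantifiers to the prefix:
  exists w. exists x. forall z. forall t. exists u. forall v. (K(x,w) | ~M(x) | (~M(t) | ~M(z)) & ~K(u,u) | ~M(v))
The prefix is exists w exists x forall z forall t exists u forall v: 3 universal, 3 existential.

3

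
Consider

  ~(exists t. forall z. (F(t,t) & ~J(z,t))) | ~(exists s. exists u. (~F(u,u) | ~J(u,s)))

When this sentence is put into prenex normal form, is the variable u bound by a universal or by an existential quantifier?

Move each ¬ inward, flipping quantifiers it crosses:
  (forall t. exists z. (~F(t,t) | J(z,t))) | (forall s. forall u. (F(u,u) & J(u,s)))
All bound variables are already distinct, so no renaming is needed.
Extract every quantifier outward, since the variables are now distinct and don't occur free across branches:
  forall t. exists z. forall s. forall u. (~F(t,t) | J(z,t) | F(u,u) & J(u,s))
The quantifier exists u sits under an odd number of negations, so it flips to forall u.

universal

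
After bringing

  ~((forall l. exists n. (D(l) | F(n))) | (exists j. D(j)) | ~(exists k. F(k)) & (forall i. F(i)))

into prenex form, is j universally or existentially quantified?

Drive negations inward (¬∀x A ≡ ∃x ¬A, ¬∃x A ≡ ∀x ¬A, De Morgan for ∧/∨):
  (exists l. forall n. (~D(l) & ~F(n))) & (forall j. ~D(j)) & ((exists k. F(k)) | (exists i. ~F(i)))
Finally move all quantifiers to the prefix:
  exists l. forall n. forall j. exists k. exists i. (~D(l) & ~F(n) & ~D(j) & (F(k) | ~F(i)))
The quantifier exists j sits under an odd number of negations, so it flips to forall j.

universal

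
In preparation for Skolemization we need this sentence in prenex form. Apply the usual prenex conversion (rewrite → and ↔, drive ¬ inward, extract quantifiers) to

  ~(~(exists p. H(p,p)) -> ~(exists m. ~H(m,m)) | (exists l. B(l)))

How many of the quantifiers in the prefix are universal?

Rewrite implications/biconditionals: A → B as ¬A ∨ B.
  ~(~~(exists p. H(p,p)) | ~(exists m. ~H(m,m)) | (exists l. B(l)))
Push ¬ through the quantifiers and connectives to reach negation normal form:
  (forall p. ~H(p,p)) & (exists m. ~H(m,m)) & (forall l. ~B(l))
All bound variables are already distinct, so no renaming is needed.
Pull the quantifiers to the front (each side's bound variable is not free in the other side):
  forall p. exists m. forall l. (~H(p,p) & ~H(m,m) & ~B(l))
The prefix is forall p exists m forall l: 2 universal, 1 existential.

2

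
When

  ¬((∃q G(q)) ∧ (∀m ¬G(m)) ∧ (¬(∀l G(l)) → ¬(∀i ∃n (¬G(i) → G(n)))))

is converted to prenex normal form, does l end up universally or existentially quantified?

First replace A → B with ¬A ∨ B.
  ¬((∃q G(q)) ∧ (∀m ¬G(m)) ∧ (¬¬(∀l G(l)) ∨ ¬(∀i ∃n (¬¬G(i) ∨ G(n)))))
Drive negations inward (¬∀x A ≡ ∃x ¬A, ¬∃x A ≡ ∀x ¬A, De Morgan for ∧/∨):
  (∀q ¬G(q)) ∨ (∃m G(m)) ∨ (∃l ¬G(l)) ∧ (∀i ∃n (G(i) ∨ G(n)))
All bound variables are already distinct, so no renaming is needed.
Finally move all quantifiers to the prefix:
  ∀q ∃m ∃l ∀i ∃n (¬G(q) ∨ G(m) ∨ ¬G(l) ∧ (G(i) ∨ G(n)))
The quantifier ∀l sits under an odd number of negations (counting the antecedent side of each →), so it flips to ∃l.

existential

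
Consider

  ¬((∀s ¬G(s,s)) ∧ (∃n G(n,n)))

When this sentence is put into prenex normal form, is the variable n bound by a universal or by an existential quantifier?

Move each ¬ inward, flipping quantifiers it crosses:
  (∃s G(s,s)) ∨ (∀n ¬G(n,n))
All bound variables are already distinct, so no renaming is needed.
Pull the quantifiers to the front (each side's bound variable is not free in the other side):
  ∃s ∀n (G(s,s) ∨ ¬G(n,n))
The quantifier ∃n sits under an odd number of negations, so it flips to ∀n.

universal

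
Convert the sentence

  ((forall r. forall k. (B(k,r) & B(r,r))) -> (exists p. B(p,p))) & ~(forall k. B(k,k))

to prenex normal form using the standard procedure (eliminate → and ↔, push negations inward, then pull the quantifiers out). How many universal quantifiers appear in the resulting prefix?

First replace A → B with ¬A ∨ B.
  (~(forall r. forall k. (B(k,r) & B(r,r))) | (exists p. B(p,p))) & ~(forall k. B(k,k))
Push ¬ through the quantifiers and connectives to reach negation normal form:
  ((exists r. exists k. (~B(k,r) | ~B(r,r))) | (exists p. B(p,p))) & (exists k. ~B(k,k))
Rename bound variables to avoid capture: k↦y.
  ((exists r. exists k. (~B(k,r) | ~B(r,r))) | (exists p. B(p,p))) & (exists y. ~B(y,y))
Extract every quantifier outward, since the variables are now distinct and don't occur free across branches:
  exists r. exists k. exists p. exists y. ((~B(k,r) | ~B(r,r) | B(p,p)) & ~B(y,y))
The prefix is exists r exists k exists p exists y: 0 universal, 4 existential.

0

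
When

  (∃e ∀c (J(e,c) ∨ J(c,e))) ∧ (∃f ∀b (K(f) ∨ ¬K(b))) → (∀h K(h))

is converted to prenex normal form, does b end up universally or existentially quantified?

existential

First replace A → B with ¬A ∨ B.
  ¬((∃e ∀c (J(e,c) ∨ J(c,e))) ∧ (∃f ∀b (K(f) ∨ ¬K(b)))) ∨ (∀h K(h))
Move each ¬ inward, flipping quantifiers it crosses:
  (∀e ∃c (¬J(e,c) ∧ ¬J(c,e))) ∨ (∀f ∃b (¬K(f) ∧ K(b))) ∨ (∀h K(h))
All bound variables are already distinct, so no renaming is needed.
Finally move all quantifiers to the prefix:
  ∀e ∃c ∀f ∃b ∀h (¬J(e,c) ∧ ¬J(c,e) ∨ ¬K(f) ∧ K(b) ∨ K(h))
The quantifier ∀b sits under an odd number of negations (counting the antecedent side of each →), so it flips to ∃b.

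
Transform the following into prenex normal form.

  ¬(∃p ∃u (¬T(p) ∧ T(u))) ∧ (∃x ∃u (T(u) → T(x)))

∀p ∀u ∃x ∃c ((T(p) ∨ ¬T(u)) ∧ (¬T(c) ∨ T(x)))

Eliminate → and ↔ using ¬ and ∨.
  ¬(∃p ∃u (¬T(p) ∧ T(u))) ∧ (∃x ∃u (¬T(u) ∨ T(x)))
Drive negations inward (¬∀x A ≡ ∃x ¬A, ¬∃x A ≡ ∀x ¬A, De Morgan for ∧/∨):
  (∀p ∀u (T(p) ∨ ¬T(u))) ∧ (∃x ∃u (¬T(u) ∨ T(x)))
Give each quantifier a distinct variable: u↦c.
  (∀p ∀u (T(p) ∨ ¬T(u))) ∧ (∃x ∃c (¬T(c) ∨ T(x)))
Extract every quantifier outward, since the variables are now distinct and don't occur free across branches:
  ∀p ∀u ∃x ∃c ((T(p) ∨ ¬T(u)) ∧ (¬T(c) ∨ T(x)))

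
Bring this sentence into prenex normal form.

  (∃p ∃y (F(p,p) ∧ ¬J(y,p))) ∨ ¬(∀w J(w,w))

∃p ∃y ∃w (F(p,p) ∧ ¬J(y,p) ∨ ¬J(w,w))

Drive negations inward (¬∀x A ≡ ∃x ¬A, ¬∃x A ≡ ∀x ¬A, De Morgan for ∧/∨):
  (∃p ∃y (F(p,p) ∧ ¬J(y,p))) ∨ (∃w ¬J(w,w))
All bound variables are already distinct, so no renaming is needed.
Finally move all quantifiers to the prefix:
  ∃p ∃y ∃w (F(p,p) ∧ ¬J(y,p) ∨ ¬J(w,w))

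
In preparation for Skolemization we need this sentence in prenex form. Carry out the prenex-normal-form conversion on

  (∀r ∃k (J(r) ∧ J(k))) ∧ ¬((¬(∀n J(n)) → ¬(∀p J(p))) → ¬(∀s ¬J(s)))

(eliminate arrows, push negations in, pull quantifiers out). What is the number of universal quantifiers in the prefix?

First replace A → B with ¬A ∨ B.
  (∀r ∃k (J(r) ∧ J(k))) ∧ ¬(¬(¬¬(∀n J(n)) ∨ ¬(∀p J(p))) ∨ ¬(∀s ¬J(s)))
Move each ¬ inward, flipping quantifiers it crosses:
  (∀r ∃k (J(r) ∧ J(k))) ∧ ((∀n J(n)) ∨ (∃p ¬J(p))) ∧ (∀s ¬J(s))
All bound variables are already distinct, so no renaming is needed.
Pull the quantifiers to the front (each side's bound variable is not free in the other side):
  ∀r ∃k ∀n ∃p ∀s (J(r) ∧ J(k) ∧ (J(n) ∨ ¬J(p)) ∧ ¬J(s))
The prefix is ∀r ∃k ∀n ∃p ∀s: 3 universal, 2 existential.

3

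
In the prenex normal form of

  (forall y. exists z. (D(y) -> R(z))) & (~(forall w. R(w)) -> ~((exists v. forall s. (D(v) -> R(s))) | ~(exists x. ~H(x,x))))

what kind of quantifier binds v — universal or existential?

universal

Rewrite implications/biconditionals: A → B as ¬A ∨ B.
  (forall y. exists z. (~D(y) | R(z))) & (~~(forall w. R(w)) | ~((exists v. forall s. (~D(v) | R(s))) | ~(exists x. ~H(x,x))))
Drive negations inward (¬∀x A ≡ ∃x ¬A, ¬∃x A ≡ ∀x ¬A, De Morgan for ∧/∨):
  (forall y. exists z. (~D(y) | R(z))) & ((forall w. R(w)) | (forall v. exists s. (D(v) & ~R(s))) & (exists x. ~H(x,x)))
Pull the quantifiers to the front (each side's bound variable is not free in the other side):
  forall y. exists z. forall w. forall v. exists s. exists x. ((~D(y) | R(z)) & (R(w) | D(v) & ~R(s) & ~H(x,x)))
The quantifier exists v sits under an odd number of negations (counting the antecedent side of each →), so it flips to forall v.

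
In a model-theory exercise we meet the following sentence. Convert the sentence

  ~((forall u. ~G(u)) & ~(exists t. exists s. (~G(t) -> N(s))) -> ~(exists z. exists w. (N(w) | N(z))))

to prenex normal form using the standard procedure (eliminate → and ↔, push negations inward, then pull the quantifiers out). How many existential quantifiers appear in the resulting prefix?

Eliminate → and ↔ using ¬ and ∨.
  ~(~((forall u. ~G(u)) & ~(exists t. exists s. (~~G(t) | N(s)))) | ~(exists z. exists w. (N(w) | N(z))))
Drive negations inward (¬∀x A ≡ ∃x ¬A, ¬∃x A ≡ ∀x ¬A, De Morgan for ∧/∨):
  (forall u. ~G(u)) & (forall t. forall s. (~G(t) & ~N(s))) & (exists z. exists w. (N(w) | N(z)))
All bound variables are already distinct, so no renaming is needed.
Pull the quantifiers to the front (each side's bound variable is not free in the other side):
  forall u. forall t. forall s. exists z. exists w. (~G(u) & ~G(t) & ~N(s) & (N(w) | N(z)))
The prefix is forall u forall t forall s exists z exists w: 3 universal, 2 existential.

2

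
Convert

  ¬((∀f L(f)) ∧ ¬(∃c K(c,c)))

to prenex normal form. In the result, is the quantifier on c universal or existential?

Move each ¬ inward, flipping quantifiers it crosses:
  (∃f ¬L(f)) ∨ (∃c K(c,c))
Finally move all quantifiers to the prefix:
  ∃f ∃c (¬L(f) ∨ K(c,c))
The quantifier ∃c sits under an even number of negations, so it remains existential.

existential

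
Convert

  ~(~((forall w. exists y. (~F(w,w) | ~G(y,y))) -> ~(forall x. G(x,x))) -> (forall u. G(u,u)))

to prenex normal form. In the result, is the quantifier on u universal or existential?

existential

Rewrite implications/biconditionals: A → B as ¬A ∨ B.
  ~(~~(~(forall w. exists y. (~F(w,w) | ~G(y,y))) | ~(forall x. G(x,x))) | (forall u. G(u,u)))
Drive negations inward (¬∀x A ≡ ∃x ¬A, ¬∃x A ≡ ∀x ¬A, De Morgan for ∧/∨):
  (forall w. exists y. (~F(w,w) | ~G(y,y))) & (forall x. G(x,x)) & (exists u. ~G(u,u))
All bound variables are already distinct, so no renaming is needed.
Extract every quantifier outward, since the variables are now distinct and don't occur free across branches:
  forall w. exists y. forall x. exists u. ((~F(w,w) | ~G(y,y)) & G(x,x) & ~G(u,u))
The quantifier forall u sits under an odd number of negations (counting the antecedent side of each →), so it flips to exists u.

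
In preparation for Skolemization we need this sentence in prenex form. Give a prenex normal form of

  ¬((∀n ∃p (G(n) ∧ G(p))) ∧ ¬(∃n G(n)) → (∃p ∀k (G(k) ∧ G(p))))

∀n ∃p ∀u ∀q ∃k (G(n) ∧ G(p) ∧ ¬G(u) ∧ (¬G(k) ∨ ¬G(q)))

First replace A → B with ¬A ∨ B.
  ¬(¬((∀n ∃p (G(n) ∧ G(p))) ∧ ¬(∃n G(n))) ∨ (∃p ∀k (G(k) ∧ G(p))))
Push ¬ through the quantifiers and connectives to reach negation normal form:
  (∀n ∃p (G(n) ∧ G(p))) ∧ (∀n ¬G(n)) ∧ (∀p ∃k (¬G(k) ∨ ¬G(p)))
Give each quantifier a distinct variable: n↦u, p↦q.
  (∀n ∃p (G(n) ∧ G(p))) ∧ (∀u ¬G(u)) ∧ (∀q ∃k (¬G(k) ∨ ¬G(q)))
Extract every quantifier outward, since the variables are now distinct and don't occur free across branches:
  ∀n ∃p ∀u ∀q ∃k (G(n) ∧ G(p) ∧ ¬G(u) ∧ (¬G(k) ∨ ¬G(q)))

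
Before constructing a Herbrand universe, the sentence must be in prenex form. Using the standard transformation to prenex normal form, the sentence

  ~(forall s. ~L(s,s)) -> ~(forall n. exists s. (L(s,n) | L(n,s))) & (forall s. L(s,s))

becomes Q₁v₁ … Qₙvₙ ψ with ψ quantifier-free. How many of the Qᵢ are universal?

Rewrite implications/biconditionals: A → B as ¬A ∨ B.
  ~~(forall s. ~L(s,s)) | ~(forall n. exists s. (L(s,n) | L(n,s))) & (forall s. L(s,s))
Push ¬ through the quantifiers and connectives to reach negation normal form:
  (forall s. ~L(s,s)) | (exists n. forall s. (~L(s,n) & ~L(n,s))) & (forall s. L(s,s))
Give each quantifier a distinct variable: s↦y1, s↦w1.
  (forall s. ~L(s,s)) | (exists n. forall y1. (~L(y1,n) & ~L(n,y1))) & (forall w1. L(w1,w1))
Pull the quantifiers to the front (each side's bound variable is not free in the other side):
  forall s. exists n. forall y1. forall w1. (~L(s,s) | ~L(y1,n) & ~L(n,y1) & L(w1,w1))
The prefix is forall s exists n forall y1 forall w1: 3 universal, 1 existential.

3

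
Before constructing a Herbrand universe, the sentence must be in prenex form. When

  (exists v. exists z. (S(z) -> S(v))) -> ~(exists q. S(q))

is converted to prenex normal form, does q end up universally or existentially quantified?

universal

First replace A → B with ¬A ∨ B.
  ~(exists v. exists z. (~S(z) | S(v))) | ~(exists q. S(q))
Move each ¬ inward, flipping quantifiers it crosses:
  (forall v. forall z. (S(z) & ~S(v))) | (forall q. ~S(q))
Extract every quantifier outward, since the variables are now distinct and don't occur free across branches:
  forall v. forall z. forall q. (S(z) & ~S(v) | ~S(q))
The quantifier exists q sits under an odd number of negations (counting the antecedent side of each →), so it flips to forall q.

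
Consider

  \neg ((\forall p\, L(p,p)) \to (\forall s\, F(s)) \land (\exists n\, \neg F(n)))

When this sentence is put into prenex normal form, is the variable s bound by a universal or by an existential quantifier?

Rewrite implications/biconditionals: A → B as ¬A ∨ B.
  \neg (\neg (\forall p\, L(p,p)) \lor (\forall s\, F(s)) \land (\exists n\, \neg F(n)))
Push ¬ through the quantifiers and connectives to reach negation normal form:
  (\forall p\, L(p,p)) \land ((\exists s\, \neg F(s)) \lor (\forall n\, F(n)))
Pull the quantifiers to the front (each side's bound variable is not free in the other side):
  \forall p\, \exists s\, \forall n\, (L(p,p) \land (\neg F(s) \lor F(n)))
The quantifier \forall s sits under an odd number of negations (counting the antecedent side of each →), so it flips to \exists s.

existential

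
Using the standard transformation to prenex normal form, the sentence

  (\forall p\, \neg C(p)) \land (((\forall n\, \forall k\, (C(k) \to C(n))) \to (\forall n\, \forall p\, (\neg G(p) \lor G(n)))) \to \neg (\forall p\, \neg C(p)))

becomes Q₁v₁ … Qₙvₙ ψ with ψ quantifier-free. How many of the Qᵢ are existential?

First replace A → B with ¬A ∨ B.
  (\forall p\, \neg C(p)) \land (\neg (\neg (\forall n\, \forall k\, (\neg C(k) \lor C(n))) \lor (\forall n\, \forall p\, (\neg G(p) \lor G(n)))) \lor \neg (\forall p\, \neg C(p)))
Move each ¬ inward, flipping quantifiers it crosses:
  (\forall p\, \neg C(p)) \land ((\forall n\, \forall k\, (\neg C(k) \lor C(n))) \land (\exists n\, \exists p\, (G(p) \land \neg G(n))) \lor (\exists p\, C(p)))
Rename bound variables to avoid capture: n↦y, p↦y1, p↦v1.
  (\forall p\, \neg C(p)) \land ((\forall n\, \forall k\, (\neg C(k) \lor C(n))) \land (\exists y\, \exists y1\, (G(y1) \land \neg G(y))) \lor (\exists v1\, C(v1)))
Extract every quantifier outward, since the variables are now distinct and don't occur free across branches:
  \forall p\, \forall n\, \forall k\, \exists y\, \exists y1\, \exists v1\, (\neg C(p) \land ((\neg C(k) \lor C(n)) \land G(y1) \land \neg G(y) \lor C(v1)))
The prefix is \forall p \forall n \forall k \exists y \exists y1 \exists v1: 3 universal, 3 existential.

3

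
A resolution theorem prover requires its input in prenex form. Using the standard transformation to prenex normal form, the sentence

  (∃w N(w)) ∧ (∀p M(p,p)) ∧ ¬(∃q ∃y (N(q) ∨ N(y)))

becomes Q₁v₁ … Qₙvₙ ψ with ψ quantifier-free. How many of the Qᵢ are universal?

3

Push ¬ through the quantifiers and connectives to reach negation normal form:
  (∃w N(w)) ∧ (∀p M(p,p)) ∧ (∀q ∀y (¬N(q) ∧ ¬N(y)))
All bound variables are already distinct, so no renaming is needed.
Extract every quantifier outward, since the variables are now distinct and don't occur free across branches:
  ∃w ∀p ∀q ∀y (N(w) ∧ M(p,p) ∧ ¬N(q) ∧ ¬N(y))
The prefix is ∃w ∀p ∀q ∀y: 3 universal, 1 existential.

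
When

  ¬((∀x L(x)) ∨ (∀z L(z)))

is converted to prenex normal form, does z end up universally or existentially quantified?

existential

Drive negations inward (¬∀x A ≡ ∃x ¬A, ¬∃x A ≡ ∀x ¬A, De Morgan for ∧/∨):
  (∃x ¬L(x)) ∧ (∃z ¬L(z))
All bound variables are already distinct, so no renaming is needed.
Extract every quantifier outward, since the variables are now distinct and don't occur free across branches:
  ∃x ∃z (¬L(x) ∧ ¬L(z))
The quantifier ∀z sits under an odd number of negations, so it flips to ∃z.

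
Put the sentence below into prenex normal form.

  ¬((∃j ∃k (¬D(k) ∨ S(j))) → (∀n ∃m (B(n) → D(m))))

∃j ∃k ∃n ∀m ((¬D(k) ∨ S(j)) ∧ B(n) ∧ ¬D(m))

Rewrite implications/biconditionals: A → B as ¬A ∨ B.
  ¬(¬(∃j ∃k (¬D(k) ∨ S(j))) ∨ (∀n ∃m (¬B(n) ∨ D(m))))
Push ¬ through the quantifiers and connectives to reach negation normal form:
  (∃j ∃k (¬D(k) ∨ S(j))) ∧ (∃n ∀m (B(n) ∧ ¬D(m)))
Pull the quantifiers to the front (each side's bound variable is not free in the other side):
  ∃j ∃k ∃n ∀m ((¬D(k) ∨ S(j)) ∧ B(n) ∧ ¬D(m))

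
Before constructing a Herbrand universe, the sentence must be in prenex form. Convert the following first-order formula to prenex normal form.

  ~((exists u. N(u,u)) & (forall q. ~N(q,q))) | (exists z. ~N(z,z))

forall u. exists q. exists z. (~N(u,u) | N(q,q) | ~N(z,z))

Push ¬ through the quantifiers and connectives to reach negation normal form:
  (forall u. ~N(u,u)) | (exists q. N(q,q)) | (exists z. ~N(z,z))
Finally move all quantifiers to the prefix:
  forall u. exists q. exists z. (~N(u,u) | N(q,q) | ~N(z,z))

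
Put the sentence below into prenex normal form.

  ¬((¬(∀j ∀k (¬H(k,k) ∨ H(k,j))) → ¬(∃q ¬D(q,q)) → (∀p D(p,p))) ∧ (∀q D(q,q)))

Rewrite implications/biconditionals: A → B as ¬A ∨ B.
  ¬((¬¬(∀j ∀k (¬H(k,k) ∨ H(k,j))) ∨ ¬¬(∃q ¬D(q,q)) ∨ (∀p D(p,p))) ∧ (∀q D(q,q)))
Drive negations inward (¬∀x A ≡ ∃x ¬A, ¬∃x A ≡ ∀x ¬A, De Morgan for ∧/∨):
  (∃j ∃k (H(k,k) ∧ ¬H(k,j))) ∧ (∀q D(q,q)) ∧ (∃p ¬D(p,p)) ∨ (∃q ¬D(q,q))
Give each quantifier a distinct variable: q↦x1.
  (∃j ∃k (H(k,k) ∧ ¬H(k,j))) ∧ (∀q D(q,q)) ∧ (∃p ¬D(p,p)) ∨ (∃x1 ¬D(x1,x1))
Pull the quantifiers to the front (each side's bound variable is not free in the other side):
  ∃j ∃k ∀q ∃p ∃x1 (H(k,k) ∧ ¬H(k,j) ∧ D(q,q) ∧ ¬D(p,p) ∨ ¬D(x1,x1))

∃j ∃k ∀q ∃p ∃x1 (H(k,k) ∧ ¬H(k,j) ∧ D(q,q) ∧ ¬D(p,p) ∨ ¬D(x1,x1))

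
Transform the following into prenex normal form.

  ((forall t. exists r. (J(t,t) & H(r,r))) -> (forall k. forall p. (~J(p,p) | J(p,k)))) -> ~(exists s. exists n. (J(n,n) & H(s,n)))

First replace A → B with ¬A ∨ B.
  ~(~(forall t. exists r. (J(t,t) & H(r,r))) | (forall k. forall p. (~J(p,p) | J(p,k)))) | ~(exists s. exists n. (J(n,n) & H(s,n)))
Push ¬ through the quantifiers and connectives to reach negation normal form:
  (forall t. exists r. (J(t,t) & H(r,r))) & (exists k. exists p. (J(p,p) & ~J(p,k))) | (forall s. forall n. (~J(n,n) | ~H(s,n)))
All bound variables are already distinct, so no renaming is needed.
Finally move all quantifiers to the prefix:
  forall t. exists r. exists k. exists p. forall s. forall n. (J(t,t) & H(r,r) & J(p,p) & ~J(p,k) | ~J(n,n) | ~H(s,n))

forall t. exists r. exists k. exists p. forall s. forall n. (J(t,t) & H(r,r) & J(p,p) & ~J(p,k) | ~J(n,n) | ~H(s,n))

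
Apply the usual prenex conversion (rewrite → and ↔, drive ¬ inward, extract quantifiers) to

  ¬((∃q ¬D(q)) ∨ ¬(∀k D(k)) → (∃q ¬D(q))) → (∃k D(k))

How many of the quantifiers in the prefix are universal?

2

Eliminate → and ↔ using ¬ and ∨.
  ¬¬(¬((∃q ¬D(q)) ∨ ¬(∀k D(k))) ∨ (∃q ¬D(q))) ∨ (∃k D(k))
Move each ¬ inward, flipping quantifiers it crosses:
  (∀q D(q)) ∧ (∀k D(k)) ∨ (∃q ¬D(q)) ∨ (∃k D(k))
Standardize variables apart so no two quantifiers bind the same name: q↦w, k↦a.
  (∀q D(q)) ∧ (∀k D(k)) ∨ (∃w ¬D(w)) ∨ (∃a D(a))
Finally move all quantifiers to the prefix:
  ∀q ∀k ∃w ∃a (D(q) ∧ D(k) ∨ ¬D(w) ∨ D(a))
The prefix is ∀q ∀k ∃w ∃a: 2 universal, 2 existential.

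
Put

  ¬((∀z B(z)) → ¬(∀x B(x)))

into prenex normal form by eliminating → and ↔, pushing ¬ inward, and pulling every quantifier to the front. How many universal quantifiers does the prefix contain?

Rewrite implications/biconditionals: A → B as ¬A ∨ B.
  ¬(¬(∀z B(z)) ∨ ¬(∀x B(x)))
Move each ¬ inward, flipping quantifiers it crosses:
  (∀z B(z)) ∧ (∀x B(x))
All bound variables are already distinct, so no renaming is needed.
Finally move all quantifiers to the prefix:
  ∀z ∀x (B(z) ∧ B(x))
The prefix is ∀z ∀x: 2 universal, 0 existential.

2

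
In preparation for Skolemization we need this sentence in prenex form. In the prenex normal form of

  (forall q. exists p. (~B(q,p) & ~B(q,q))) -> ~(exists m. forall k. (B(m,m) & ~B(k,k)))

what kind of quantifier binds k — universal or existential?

existential

Eliminate → and ↔ using ¬ and ∨.
  ~(forall q. exists p. (~B(q,p) & ~B(q,q))) | ~(exists m. forall k. (B(m,m) & ~B(k,k)))
Push ¬ through the quantifiers and connectives to reach negation normal form:
  (exists q. forall p. (B(q,p) | B(q,q))) | (forall m. exists k. (~B(m,m) | B(k,k)))
Extract every quantifier outward, since the variables are now distinct and don't occur free across branches:
  exists q. forall p. forall m. exists k. (B(q,p) | B(q,q) | ~B(m,m) | B(k,k))
The quantifier forall k sits under an odd number of negations (counting the antecedent side of each →), so it flips to exists k.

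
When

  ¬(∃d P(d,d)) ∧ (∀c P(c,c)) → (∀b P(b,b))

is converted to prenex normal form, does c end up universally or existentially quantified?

existential

First replace A → B with ¬A ∨ B.
  ¬(¬(∃d P(d,d)) ∧ (∀c P(c,c))) ∨ (∀b P(b,b))
Move each ¬ inward, flipping quantifiers it crosses:
  (∃d P(d,d)) ∨ (∃c ¬P(c,c)) ∨ (∀b P(b,b))
Extract every quantifier outward, since the variables are now distinct and don't occur free across branches:
  ∃d ∃c ∀b (P(d,d) ∨ ¬P(c,c) ∨ P(b,b))
The quantifier ∀c sits under an odd number of negations (counting the antecedent side of each →), so it flips to ∃c.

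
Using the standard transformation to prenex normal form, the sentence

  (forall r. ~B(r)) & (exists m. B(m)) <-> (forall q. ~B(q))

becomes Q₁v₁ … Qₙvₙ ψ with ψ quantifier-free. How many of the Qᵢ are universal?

3

Rewrite implications/biconditionals: A → B as ¬A ∨ B; A ↔ B as (¬A ∨ B) ∧ (¬B ∨ A).
  (~((forall r. ~B(r)) & (exists m. B(m))) | (forall q. ~B(q))) & (~(forall q. ~B(q)) | (forall r. ~B(r)) & (exists m. B(m)))
Drive negations inward (¬∀x A ≡ ∃x ¬A, ¬∃x A ≡ ∀x ¬A, De Morgan for ∧/∨):
  ((exists r. B(r)) | (forall m. ~B(m)) | (forall q. ~B(q))) & ((exists q. B(q)) | (forall r. ~B(r)) & (exists m. B(m)))
Rename bound variables to avoid capture: q↦a, r↦v1, m↦u.
  ((exists r. B(r)) | (forall m. ~B(m)) | (forall q. ~B(q))) & ((exists a. B(a)) | (forall v1. ~B(v1)) & (exists u. B(u)))
Finally move all quantifiers to the prefix:
  exists r. forall m. forall q. exists a. forall v1. exists u. ((B(r) | ~B(m) | ~B(q)) & (B(a) | ~B(v1) & B(u)))
The prefix is exists r forall m forall q exists a forall v1 exists u: 3 universal, 3 existential.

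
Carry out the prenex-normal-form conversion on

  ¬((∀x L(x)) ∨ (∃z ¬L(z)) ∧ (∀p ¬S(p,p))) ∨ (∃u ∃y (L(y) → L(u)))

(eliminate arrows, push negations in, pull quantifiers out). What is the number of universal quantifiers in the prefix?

Rewrite implications/biconditionals: A → B as ¬A ∨ B.
  ¬((∀x L(x)) ∨ (∃z ¬L(z)) ∧ (∀p ¬S(p,p))) ∨ (∃u ∃y (¬L(y) ∨ L(u)))
Drive negations inward (¬∀x A ≡ ∃x ¬A, ¬∃x A ≡ ∀x ¬A, De Morgan for ∧/∨):
  (∃x ¬L(x)) ∧ ((∀z L(z)) ∨ (∃p S(p,p))) ∨ (∃u ∃y (¬L(y) ∨ L(u)))
All bound variables are already distinct, so no renaming is needed.
Pull the quantifiers to the front (each side's bound variable is not free in the other side):
  ∃x ∀z ∃p ∃u ∃y (¬L(x) ∧ (L(z) ∨ S(p,p)) ∨ ¬L(y) ∨ L(u))
The prefix is ∃x ∀z ∃p ∃u ∃y: 1 universal, 4 existential.

1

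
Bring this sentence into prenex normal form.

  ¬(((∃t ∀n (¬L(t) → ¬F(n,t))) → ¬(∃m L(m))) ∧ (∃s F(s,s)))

∃t ∀n ∃m ∀s ((L(t) ∨ ¬F(n,t)) ∧ L(m) ∨ ¬F(s,s))

First replace A → B with ¬A ∨ B.
  ¬((¬(∃t ∀n (¬¬L(t) ∨ ¬F(n,t))) ∨ ¬(∃m L(m))) ∧ (∃s F(s,s)))
Drive negations inward (¬∀x A ≡ ∃x ¬A, ¬∃x A ≡ ∀x ¬A, De Morgan for ∧/∨):
  (∃t ∀n (L(t) ∨ ¬F(n,t))) ∧ (∃m L(m)) ∨ (∀s ¬F(s,s))
Extract every quantifier outward, since the variables are now distinct and don't occur free across branches:
  ∃t ∀n ∃m ∀s ((L(t) ∨ ¬F(n,t)) ∧ L(m) ∨ ¬F(s,s))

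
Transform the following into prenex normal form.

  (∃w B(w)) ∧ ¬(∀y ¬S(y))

∃w ∃y (B(w) ∧ S(y))

Move each ¬ inward, flipping quantifiers it crosses:
  (∃w B(w)) ∧ (∃y S(y))
All bound variables are already distinct, so no renaming is needed.
Extract every quantifier outward, since the variables are now distinct and don't occur free across branches:
  ∃w ∃y (B(w) ∧ S(y))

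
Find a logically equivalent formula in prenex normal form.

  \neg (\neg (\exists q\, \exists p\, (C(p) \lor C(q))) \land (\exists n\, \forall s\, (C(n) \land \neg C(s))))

Drive negations inward (¬∀x A ≡ ∃x ¬A, ¬∃x A ≡ ∀x ¬A, De Morgan for ∧/∨):
  (\exists q\, \exists p\, (C(p) \lor C(q))) \lor (\forall n\, \exists s\, (\neg C(n) \lor C(s)))
Extract every quantifier outward, since the variables are now distinct and don't occur free across branches:
  \exists q\, \exists p\, \forall n\, \exists s\, (C(p) \lor C(q) \lor \neg C(n) \lor C(s))

\exists q\, \exists p\, \forall n\, \exists s\, (C(p) \lor C(q) \lor \neg C(n) \lor C(s))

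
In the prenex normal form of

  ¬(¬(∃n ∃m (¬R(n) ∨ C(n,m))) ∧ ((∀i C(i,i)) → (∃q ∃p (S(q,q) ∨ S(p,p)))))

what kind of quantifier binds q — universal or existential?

universal

Eliminate → and ↔ using ¬ and ∨.
  ¬(¬(∃n ∃m (¬R(n) ∨ C(n,m))) ∧ (¬(∀i C(i,i)) ∨ (∃q ∃p (S(q,q) ∨ S(p,p)))))
Push ¬ through the quantifiers and connectives to reach negation normal form:
  (∃n ∃m (¬R(n) ∨ C(n,m))) ∨ (∀i C(i,i)) ∧ (∀q ∀p (¬S(q,q) ∧ ¬S(p,p)))
All bound variables are already distinct, so no renaming is needed.
Pull the quantifiers to the front (each side's bound variable is not free in the other side):
  ∃n ∃m ∀i ∀q ∀p (¬R(n) ∨ C(n,m) ∨ C(i,i) ∧ ¬S(q,q) ∧ ¬S(p,p))
The quantifier ∃q sits under an odd number of negations (counting the antecedent side of each →), so it flips to ∀q.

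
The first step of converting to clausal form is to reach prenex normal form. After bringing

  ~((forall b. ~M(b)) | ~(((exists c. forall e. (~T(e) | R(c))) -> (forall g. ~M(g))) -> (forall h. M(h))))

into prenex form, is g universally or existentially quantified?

Rewrite implications/biconditionals: A → B as ¬A ∨ B.
  ~((forall b. ~M(b)) | ~(~(~(exists c. forall e. (~T(e) | R(c))) | (forall g. ~M(g))) | (forall h. M(h))))
Drive negations inward (¬∀x A ≡ ∃x ¬A, ¬∃x A ≡ ∀x ¬A, De Morgan for ∧/∨):
  (exists b. M(b)) & ((exists c. forall e. (~T(e) | R(c))) & (exists g. M(g)) | (forall h. M(h)))
Finally move all quantifiers to the prefix:
  exists b. exists c. forall e. exists g. forall h. (M(b) & ((~T(e) | R(c)) & M(g) | M(h)))
The quantifier forall g sits under an odd number of negations (counting the antecedent side of each →), so it flips to exists g.

existential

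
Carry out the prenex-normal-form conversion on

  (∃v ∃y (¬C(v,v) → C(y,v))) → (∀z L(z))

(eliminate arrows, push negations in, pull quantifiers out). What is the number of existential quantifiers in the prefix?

0

Eliminate → and ↔ using ¬ and ∨.
  ¬(∃v ∃y (¬¬C(v,v) ∨ C(y,v))) ∨ (∀z L(z))
Push ¬ through the quantifiers and connectives to reach negation normal form:
  (∀v ∀y (¬C(v,v) ∧ ¬C(y,v))) ∨ (∀z L(z))
All bound variables are already distinct, so no renaming is needed.
Extract every quantifier outward, since the variables are now distinct and don't occur free across branches:
  ∀v ∀y ∀z (¬C(v,v) ∧ ¬C(y,v) ∨ L(z))
The prefix is ∀v ∀y ∀z: 3 universal, 0 existential.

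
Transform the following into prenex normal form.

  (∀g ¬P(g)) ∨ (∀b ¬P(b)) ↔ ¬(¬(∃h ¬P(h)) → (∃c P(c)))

∃g ∃b ∀h ∀c ∃v1 ∃r ∀q ∀z ((P(g) ∧ P(b) ∨ P(h) ∧ ¬P(c)) ∧ (¬P(v1) ∨ P(r) ∨ ¬P(q) ∨ ¬P(z)))

Rewrite implications/biconditionals: A → B as ¬A ∨ B; A ↔ B as (¬A ∨ B) ∧ (¬B ∨ A).
  (¬((∀g ¬P(g)) ∨ (∀b ¬P(b))) ∨ ¬(¬¬(∃h ¬P(h)) ∨ (∃c P(c)))) ∧ (¬¬(¬¬(∃h ¬P(h)) ∨ (∃c P(c))) ∨ (∀g ¬P(g)) ∨ (∀b ¬P(b)))
Move each ¬ inward, flipping quantifiers it crosses:
  ((∃g P(g)) ∧ (∃b P(b)) ∨ (∀h P(h)) ∧ (∀c ¬P(c))) ∧ ((∃h ¬P(h)) ∨ (∃c P(c)) ∨ (∀g ¬P(g)) ∨ (∀b ¬P(b)))
Give each quantifier a distinct variable: h↦v1, c↦r, g↦q, b↦z.
  ((∃g P(g)) ∧ (∃b P(b)) ∨ (∀h P(h)) ∧ (∀c ¬P(c))) ∧ ((∃v1 ¬P(v1)) ∨ (∃r P(r)) ∨ (∀q ¬P(q)) ∨ (∀z ¬P(z)))
Extract every quantifier outward, since the variables are now distinct and don't occur free across branches:
  ∃g ∃b ∀h ∀c ∃v1 ∃r ∀q ∀z ((P(g) ∧ P(b) ∨ P(h) ∧ ¬P(c)) ∧ (¬P(v1) ∨ P(r) ∨ ¬P(q) ∨ ¬P(z)))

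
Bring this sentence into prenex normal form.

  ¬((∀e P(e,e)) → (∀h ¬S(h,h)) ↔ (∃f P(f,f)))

Rewrite implications/biconditionals: A → B as ¬A ∨ B; A ↔ B as (¬A ∨ B) ∧ (¬B ∨ A).
  ¬((¬(¬(∀e P(e,e)) ∨ (∀h ¬S(h,h))) ∨ (∃f P(f,f))) ∧ (¬(∃f P(f,f)) ∨ ¬(∀e P(e,e)) ∨ (∀h ¬S(h,h))))
Drive negations inward (¬∀x A ≡ ∃x ¬A, ¬∃x A ≡ ∀x ¬A, De Morgan for ∧/∨):
  ((∃e ¬P(e,e)) ∨ (∀h ¬S(h,h))) ∧ (∀f ¬P(f,f)) ∨ (∃f P(f,f)) ∧ (∀e P(e,e)) ∧ (∃h S(h,h))
Standardize variables apart so no two quantifiers bind the same name: f↦y, e↦b, h↦u.
  ((∃e ¬P(e,e)) ∨ (∀h ¬S(h,h))) ∧ (∀f ¬P(f,f)) ∨ (∃y P(y,y)) ∧ (∀b P(b,b)) ∧ (∃u S(u,u))
Pull the quantifiers to the front (each side's bound variable is not free in the other side):
  ∃e ∀h ∀f ∃y ∀b ∃u ((¬P(e,e) ∨ ¬S(h,h)) ∧ ¬P(f,f) ∨ P(y,y) ∧ P(b,b) ∧ S(u,u))

∃e ∀h ∀f ∃y ∀b ∃u ((¬P(e,e) ∨ ¬S(h,h)) ∧ ¬P(f,f) ∨ P(y,y) ∧ P(b,b) ∧ S(u,u))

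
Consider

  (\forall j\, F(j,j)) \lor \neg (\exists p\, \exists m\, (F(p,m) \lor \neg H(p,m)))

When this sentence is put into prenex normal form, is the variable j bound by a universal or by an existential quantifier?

universal

Push ¬ through the quantifiers and connectives to reach negation normal form:
  (\forall j\, F(j,j)) \lor (\forall p\, \forall m\, (\neg F(p,m) \land H(p,m)))
All bound variables are already distinct, so no renaming is needed.
Finally move all quantifiers to the prefix:
  \forall j\, \forall p\, \forall m\, (F(j,j) \lor \neg F(p,m) \land H(p,m))
The quantifier \forall j sits under an even number of negations, so it remains universal.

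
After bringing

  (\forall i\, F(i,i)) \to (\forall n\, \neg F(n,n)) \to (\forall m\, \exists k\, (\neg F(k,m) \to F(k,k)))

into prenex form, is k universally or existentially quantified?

existential

First replace A → B with ¬A ∨ B.
  \neg (\forall i\, F(i,i)) \lor \neg (\forall n\, \neg F(n,n)) \lor (\forall m\, \exists k\, (\neg \neg F(k,m) \lor F(k,k)))
Move each ¬ inward, flipping quantifiers it crosses:
  (\exists i\, \neg F(i,i)) \lor (\exists n\, F(n,n)) \lor (\forall m\, \exists k\, (F(k,m) \lor F(k,k)))
All bound variables are already distinct, so no renaming is needed.
Finally move all quantifiers to the prefix:
  \exists i\, \exists n\, \forall m\, \exists k\, (\neg F(i,i) \lor F(n,n) \lor F(k,m) \lor F(k,k))
The quantifier \exists k sits under an even number of negations (counting the antecedent side of each →), so it remains existential.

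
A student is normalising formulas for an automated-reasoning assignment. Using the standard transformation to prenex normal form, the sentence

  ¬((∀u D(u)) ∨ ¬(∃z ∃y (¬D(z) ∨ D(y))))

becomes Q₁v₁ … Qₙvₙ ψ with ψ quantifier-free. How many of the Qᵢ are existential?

Move each ¬ inward, flipping quantifiers it crosses:
  (∃u ¬D(u)) ∧ (∃z ∃y (¬D(z) ∨ D(y)))
Pull the quantifiers to the front (each side's bound variable is not free in the other side):
  ∃u ∃z ∃y (¬D(u) ∧ (¬D(z) ∨ D(y)))
The prefix is ∃u ∃z ∃y: 0 universal, 3 existential.

3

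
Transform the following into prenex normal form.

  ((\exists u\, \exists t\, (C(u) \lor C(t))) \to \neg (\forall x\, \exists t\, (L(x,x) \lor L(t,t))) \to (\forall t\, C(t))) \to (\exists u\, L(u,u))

\exists u\, \exists t\, \exists x\, \forall b\, \exists v1\, \exists u1\, ((C(u) \lor C(t)) \land \neg L(x,x) \land \neg L(b,b) \land \neg C(v1) \lor L(u1,u1))

Rewrite implications/biconditionals: A → B as ¬A ∨ B.
  \neg (\neg (\exists u\, \exists t\, (C(u) \lor C(t))) \lor \neg \neg (\forall x\, \exists t\, (L(x,x) \lor L(t,t))) \lor (\forall t\, C(t))) \lor (\exists u\, L(u,u))
Push ¬ through the quantifiers and connectives to reach negation normal form:
  (\exists u\, \exists t\, (C(u) \lor C(t))) \land (\exists x\, \forall t\, (\neg L(x,x) \land \neg L(t,t))) \land (\exists t\, \neg C(t)) \lor (\exists u\, L(u,u))
Give each quantifier a distinct variable: t↦b, t↦v1, u↦u1.
  (\exists u\, \exists t\, (C(u) \lor C(t))) \land (\exists x\, \forall b\, (\neg L(x,x) \land \neg L(b,b))) \land (\exists v1\, \neg C(v1)) \lor (\exists u1\, L(u1,u1))
Extract every quantifier outward, since the variables are now distinct and don't occur free across branches:
  \exists u\, \exists t\, \exists x\, \forall b\, \exists v1\, \exists u1\, ((C(u) \lor C(t)) \land \neg L(x,x) \land \neg L(b,b) \land \neg C(v1) \lor L(u1,u1))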